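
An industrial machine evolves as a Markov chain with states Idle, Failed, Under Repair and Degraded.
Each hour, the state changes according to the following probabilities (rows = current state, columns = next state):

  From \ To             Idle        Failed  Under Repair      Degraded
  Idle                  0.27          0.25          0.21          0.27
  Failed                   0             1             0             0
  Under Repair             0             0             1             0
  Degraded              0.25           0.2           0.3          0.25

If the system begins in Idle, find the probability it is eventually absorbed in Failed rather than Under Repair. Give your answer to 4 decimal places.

0.5031

Let h(s) be the probability of absorption at Failed starting from transient state s. Then h(Failed) = 1 and h(Under Repair) = 0. By first-step analysis:
h(Idle) = 0.27·h(Idle) + 0.25·1 + 0.21·0 + 0.27·h(Degraded)
h(Degraded) = 0.25·h(Idle) + 0.2·1 + 0.3·0 + 0.25·h(Degraded)
Solving: h(Idle) = 0.5031, h(Degraded) = 0.4344.
Starting from Idle, the probability is 0.5031.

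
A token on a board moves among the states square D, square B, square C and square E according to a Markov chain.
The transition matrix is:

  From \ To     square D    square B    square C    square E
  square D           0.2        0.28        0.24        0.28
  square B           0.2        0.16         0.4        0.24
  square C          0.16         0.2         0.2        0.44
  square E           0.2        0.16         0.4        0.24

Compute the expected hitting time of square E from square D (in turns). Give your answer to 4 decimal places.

Let t(s) be the expected number of turns to first reach square E from state s, with t(square E) = 0. Conditioning on the first turn:
t(square D) = 1 + 0.2·t(square D) + 0.28·t(square B) + 0.24·t(square C)
t(square B) = 1 + 0.2·t(square D) + 0.16·t(square B) + 0.4·t(square C)
t(square C) = 1 + 0.16·t(square D) + 0.2·t(square B) + 0.2·t(square C)
Solving: t(square D) = 3.1911, t(square B) = 3.2345, t(square C) = 2.6968.
Expected turns from square D to square E: 3.1911.

3.1911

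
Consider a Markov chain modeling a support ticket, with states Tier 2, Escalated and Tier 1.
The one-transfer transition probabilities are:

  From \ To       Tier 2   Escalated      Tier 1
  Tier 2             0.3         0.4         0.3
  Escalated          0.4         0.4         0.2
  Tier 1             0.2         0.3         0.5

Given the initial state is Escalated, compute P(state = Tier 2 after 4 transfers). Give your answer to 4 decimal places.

Propagate the distribution vector 4 transfers from Escalated.
After 0 transfers: (0.0000, 1.0000, 0.0000)
After 1 transfer: (0.4000, 0.4000, 0.2000)
After 2 transfers: (0.3200, 0.3800, 0.3000)
After 3 transfers: (0.3080, 0.3700, 0.3220)
After 4 transfers: (0.3048, 0.3678, 0.3274)
P(in Tier 2 after 4 transfers) = 0.3048

0.3048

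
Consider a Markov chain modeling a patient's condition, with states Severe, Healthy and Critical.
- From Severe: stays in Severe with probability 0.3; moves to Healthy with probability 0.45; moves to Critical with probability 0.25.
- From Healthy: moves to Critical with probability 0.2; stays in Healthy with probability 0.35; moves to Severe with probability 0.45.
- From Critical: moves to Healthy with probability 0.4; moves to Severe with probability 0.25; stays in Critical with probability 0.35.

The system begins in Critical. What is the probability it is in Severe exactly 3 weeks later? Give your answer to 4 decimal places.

Propagate the distribution vector 3 weeks from Critical.
After 0 weeks: (0.0000, 0.0000, 1.0000)
After 1 week: (0.2500, 0.4000, 0.3500)
After 2 weeks: (0.3425, 0.3925, 0.2650)
After 3 weeks: (0.3456, 0.3975, 0.2569)
P(in Severe after 3 weeks) = 0.3456

0.3456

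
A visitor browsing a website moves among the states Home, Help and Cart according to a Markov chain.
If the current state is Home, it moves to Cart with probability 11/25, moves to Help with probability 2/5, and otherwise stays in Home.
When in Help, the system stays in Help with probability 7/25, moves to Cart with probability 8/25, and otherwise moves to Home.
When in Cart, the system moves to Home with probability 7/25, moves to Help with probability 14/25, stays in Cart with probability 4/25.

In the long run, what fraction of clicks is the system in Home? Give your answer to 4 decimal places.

Let the stationary distribution be π with π = πP and π_1 + π_2 + π_3 = 1.
π_1 = 0.16·π_1 + 0.4·π_2 + 0.28·π_3
π_2 = 0.4·π_1 + 0.28·π_2 + 0.56·π_3
Solving with the normalization constraint gives π = (0.2930, 0.4009, 0.3062).
So the stationary probability of Home is 0.2930.

0.2930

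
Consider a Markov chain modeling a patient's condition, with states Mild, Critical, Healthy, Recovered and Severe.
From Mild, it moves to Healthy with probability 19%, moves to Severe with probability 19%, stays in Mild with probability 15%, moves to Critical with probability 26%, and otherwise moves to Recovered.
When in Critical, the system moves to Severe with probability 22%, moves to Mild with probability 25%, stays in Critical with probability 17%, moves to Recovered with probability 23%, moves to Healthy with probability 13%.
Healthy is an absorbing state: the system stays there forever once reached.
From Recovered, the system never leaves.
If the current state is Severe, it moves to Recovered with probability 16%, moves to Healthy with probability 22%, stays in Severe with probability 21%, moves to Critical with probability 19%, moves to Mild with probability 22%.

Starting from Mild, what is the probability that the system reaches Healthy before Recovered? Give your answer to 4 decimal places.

Let h(s) be the probability of absorption at Healthy starting from transient state s. Then h(Healthy) = 1 and h(Recovered) = 0. By first-step analysis:
h(Mild) = 0.15·h(Mild) + 0.26·h(Critical) + 0.19·1 + 0.21·0 + 0.19·h(Severe)
h(Critical) = 0.25·h(Mild) + 0.17·h(Critical) + 0.13·1 + 0.23·0 + 0.22·h(Severe)
h(Severe) = 0.22·h(Mild) + 0.19·h(Critical) + 0.22·1 + 0.16·0 + 0.21·h(Severe)
Solving: h(Mild) = 0.4716, h(Critical) = 0.4350, h(Severe) = 0.5144.
Starting from Mild, the probability is 0.4716.

0.4716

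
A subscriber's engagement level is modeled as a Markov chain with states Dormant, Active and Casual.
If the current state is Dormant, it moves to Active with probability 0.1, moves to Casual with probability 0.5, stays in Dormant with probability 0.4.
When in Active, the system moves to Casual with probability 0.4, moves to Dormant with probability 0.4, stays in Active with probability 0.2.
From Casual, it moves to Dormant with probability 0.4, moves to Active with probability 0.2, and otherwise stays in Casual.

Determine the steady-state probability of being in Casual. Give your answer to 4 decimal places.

Let the stationary distribution be π with π = πP and π_1 + π_2 + π_3 = 1.
π_1 = 0.4·π_1 + 0.4·π_2 + 0.4·π_3
π_2 = 0.1·π_1 + 0.2·π_2 + 0.2·π_3
Solving with the normalization constraint gives π = (0.4000, 0.1600, 0.4400).
So the stationary probability of Casual is 0.4400.

0.4400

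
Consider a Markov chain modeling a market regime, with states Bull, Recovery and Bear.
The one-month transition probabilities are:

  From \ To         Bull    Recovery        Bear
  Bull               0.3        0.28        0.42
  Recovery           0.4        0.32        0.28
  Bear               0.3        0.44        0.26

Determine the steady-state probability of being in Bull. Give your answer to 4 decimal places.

Let the stationary distribution be π with π = πP and π_1 + π_2 + π_3 = 1.
π_1 = 0.3·π_1 + 0.4·π_2 + 0.3·π_3
π_2 = 0.28·π_1 + 0.32·π_2 + 0.44·π_3
Solving with the normalization constraint gives π = (0.3345, 0.3451, 0.3204).
So the stationary probability of Bull is 0.3345.

0.3345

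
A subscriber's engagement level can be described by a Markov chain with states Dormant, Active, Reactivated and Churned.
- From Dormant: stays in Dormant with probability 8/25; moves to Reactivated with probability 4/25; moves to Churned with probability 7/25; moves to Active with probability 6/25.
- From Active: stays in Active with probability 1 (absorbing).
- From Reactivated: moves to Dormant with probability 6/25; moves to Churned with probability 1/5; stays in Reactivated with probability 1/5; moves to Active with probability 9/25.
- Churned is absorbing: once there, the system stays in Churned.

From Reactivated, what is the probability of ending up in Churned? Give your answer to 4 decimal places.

Let h(s) be the probability of absorption at Churned starting from transient state s. Then h(Churned) = 1 and h(Active) = 0. By first-step analysis:
h(Dormant) = 0.32·h(Dormant) + 0.24·0 + 0.16·h(Reactivated) + 0.28·1
h(Reactivated) = 0.24·h(Dormant) + 0.36·0 + 0.2·h(Reactivated) + 0.2·1
Solving: h(Dormant) = 0.5063, h(Reactivated) = 0.4019.
Starting from Reactivated, the probability is 0.4019.

0.4019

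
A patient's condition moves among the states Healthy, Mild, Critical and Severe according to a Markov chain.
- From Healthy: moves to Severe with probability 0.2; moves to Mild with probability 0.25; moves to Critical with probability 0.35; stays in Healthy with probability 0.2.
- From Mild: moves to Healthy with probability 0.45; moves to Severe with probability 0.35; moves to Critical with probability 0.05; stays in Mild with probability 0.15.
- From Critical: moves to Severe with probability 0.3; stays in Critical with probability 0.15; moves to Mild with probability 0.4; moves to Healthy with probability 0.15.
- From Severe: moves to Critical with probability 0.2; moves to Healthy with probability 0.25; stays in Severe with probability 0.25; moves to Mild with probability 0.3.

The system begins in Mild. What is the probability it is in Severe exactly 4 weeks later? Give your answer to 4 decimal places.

Propagate the distribution vector 4 weeks from Mild.
After 0 weeks: (0.0000, 1.0000, 0.0000, 0.0000)
After 1 week: (0.4500, 0.1500, 0.0500, 0.3500)
After 2 weeks: (0.2525, 0.2600, 0.2425, 0.2450)
After 3 weeks: (0.2651, 0.2726, 0.1868, 0.2755)
After 4 weeks: (0.2726, 0.2645, 0.1895, 0.2733)
P(in Severe after 4 weeks) = 0.2733

0.2733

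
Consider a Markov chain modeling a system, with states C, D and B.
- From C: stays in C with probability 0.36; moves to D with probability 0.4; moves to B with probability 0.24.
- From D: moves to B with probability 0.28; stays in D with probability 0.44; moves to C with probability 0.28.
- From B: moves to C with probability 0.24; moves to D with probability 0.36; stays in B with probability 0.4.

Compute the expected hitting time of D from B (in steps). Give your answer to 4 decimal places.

Let t(s) be the expected number of steps to first reach D from state s, with t(D) = 0. Conditioning on the first step:
t(C) = 1 + 0.36·t(C) + 0.24·t(B)
t(B) = 1 + 0.24·t(C) + 0.4·t(B)
Solving: t(C) = 2.5735, t(B) = 2.6961.
Expected steps from B to D: 2.6961.

2.6961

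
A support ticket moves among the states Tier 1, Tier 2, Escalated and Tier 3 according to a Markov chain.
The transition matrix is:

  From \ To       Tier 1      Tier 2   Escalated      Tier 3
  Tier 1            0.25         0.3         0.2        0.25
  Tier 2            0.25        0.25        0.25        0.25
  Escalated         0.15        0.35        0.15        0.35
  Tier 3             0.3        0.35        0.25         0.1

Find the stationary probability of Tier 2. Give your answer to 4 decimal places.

Let the stationary distribution be π with π = πP and π_1 + π_2 + π_3 + π_4 = 1.
π_1 = 0.25·π_1 + 0.25·π_2 + 0.15·π_3 + 0.3·π_4
π_2 = 0.3·π_1 + 0.25·π_2 + 0.35·π_3 + 0.35·π_4
π_3 = 0.2·π_1 + 0.25·π_2 + 0.15·π_3 + 0.25·π_4
Solving with the normalization constraint gives π = (0.2402, 0.3073, 0.2164, 0.2362).
So the stationary probability of Tier 2 is 0.3073.

0.3073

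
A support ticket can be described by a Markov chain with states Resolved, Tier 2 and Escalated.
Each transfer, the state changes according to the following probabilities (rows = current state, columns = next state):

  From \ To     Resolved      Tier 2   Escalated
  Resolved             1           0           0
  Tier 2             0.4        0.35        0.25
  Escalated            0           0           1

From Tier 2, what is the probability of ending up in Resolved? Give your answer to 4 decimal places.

Let h(s) be the probability of absorption at Resolved starting from transient state s. Then h(Resolved) = 1 and h(Escalated) = 0. By first-step analysis:
h(Tier 2) = 0.4·1 + 0.35·h(Tier 2) + 0.25·0
Solving: h(Tier 2) = 0.6154.
Starting from Tier 2, the probability is 0.6154.

0.6154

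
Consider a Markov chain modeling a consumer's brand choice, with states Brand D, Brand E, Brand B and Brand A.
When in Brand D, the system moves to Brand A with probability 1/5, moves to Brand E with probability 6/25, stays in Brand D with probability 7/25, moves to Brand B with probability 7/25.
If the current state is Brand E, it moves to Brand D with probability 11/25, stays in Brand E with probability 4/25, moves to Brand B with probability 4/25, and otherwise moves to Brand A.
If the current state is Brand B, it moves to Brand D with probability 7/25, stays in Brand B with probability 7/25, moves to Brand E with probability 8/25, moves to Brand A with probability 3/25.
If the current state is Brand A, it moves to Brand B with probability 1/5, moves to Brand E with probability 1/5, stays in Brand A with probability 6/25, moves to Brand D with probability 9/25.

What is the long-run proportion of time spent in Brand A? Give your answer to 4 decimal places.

0.1983

Let the stationary distribution be π with π = πP and π_1 + π_2 + π_3 + π_4 = 1.
π_1 = 0.28·π_1 + 0.44·π_2 + 0.28·π_3 + 0.36·π_4
π_2 = 0.24·π_1 + 0.16·π_2 + 0.32·π_3 + 0.2·π_4
π_3 = 0.28·π_1 + 0.16·π_2 + 0.28·π_3 + 0.2·π_4
Solving with the normalization constraint gives π = (0.3330, 0.2324, 0.2362, 0.1983).
So the stationary probability of Brand A is 0.1983.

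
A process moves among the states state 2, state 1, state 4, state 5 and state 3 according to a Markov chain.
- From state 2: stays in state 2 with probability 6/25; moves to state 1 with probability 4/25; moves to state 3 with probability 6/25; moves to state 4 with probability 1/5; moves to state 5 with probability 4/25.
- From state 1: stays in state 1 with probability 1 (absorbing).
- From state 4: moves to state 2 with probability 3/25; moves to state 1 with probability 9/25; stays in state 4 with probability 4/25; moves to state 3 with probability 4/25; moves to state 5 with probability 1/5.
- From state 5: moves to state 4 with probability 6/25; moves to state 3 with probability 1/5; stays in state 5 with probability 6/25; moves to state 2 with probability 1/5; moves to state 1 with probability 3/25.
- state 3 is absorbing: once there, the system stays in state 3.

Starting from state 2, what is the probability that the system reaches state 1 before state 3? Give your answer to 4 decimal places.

0.4705

Let h(s) be the probability of absorption at state 1 starting from transient state s. Then h(state 1) = 1 and h(state 3) = 0. By first-step analysis:
h(state 2) = 0.24·h(state 2) + 0.16·1 + 0.2·h(state 4) + 0.16·h(state 5) + 0.24·0
h(state 4) = 0.12·h(state 2) + 0.36·1 + 0.16·h(state 4) + 0.2·h(state 5) + 0.16·0
h(state 5) = 0.2·h(state 2) + 0.12·1 + 0.24·h(state 4) + 0.24·h(state 5) + 0.2·0
Solving: h(state 2) = 0.4705, h(state 4) = 0.6086, h(state 5) = 0.4739.
Starting from state 2, the probability is 0.4705.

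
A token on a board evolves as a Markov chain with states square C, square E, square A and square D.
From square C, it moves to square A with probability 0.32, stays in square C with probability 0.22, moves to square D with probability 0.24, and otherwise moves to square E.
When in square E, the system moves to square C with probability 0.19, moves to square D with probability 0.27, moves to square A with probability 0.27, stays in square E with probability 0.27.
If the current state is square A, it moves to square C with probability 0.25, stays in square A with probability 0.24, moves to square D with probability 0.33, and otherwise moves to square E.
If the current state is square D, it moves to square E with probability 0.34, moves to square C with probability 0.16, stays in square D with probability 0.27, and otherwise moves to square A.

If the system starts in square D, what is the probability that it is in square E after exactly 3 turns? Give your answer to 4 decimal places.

0.2561

Propagate the distribution vector 3 turns from square D.
After 0 turns: (0.0000, 0.0000, 0.0000, 1.0000)
After 1 turn: (0.1600, 0.3400, 0.2300, 0.2700)
After 2 turns: (0.2005, 0.2602, 0.2603, 0.2790)
After 3 turns: (0.2033, 0.2561, 0.2611, 0.2796)
P(in square E after 3 turns) = 0.2561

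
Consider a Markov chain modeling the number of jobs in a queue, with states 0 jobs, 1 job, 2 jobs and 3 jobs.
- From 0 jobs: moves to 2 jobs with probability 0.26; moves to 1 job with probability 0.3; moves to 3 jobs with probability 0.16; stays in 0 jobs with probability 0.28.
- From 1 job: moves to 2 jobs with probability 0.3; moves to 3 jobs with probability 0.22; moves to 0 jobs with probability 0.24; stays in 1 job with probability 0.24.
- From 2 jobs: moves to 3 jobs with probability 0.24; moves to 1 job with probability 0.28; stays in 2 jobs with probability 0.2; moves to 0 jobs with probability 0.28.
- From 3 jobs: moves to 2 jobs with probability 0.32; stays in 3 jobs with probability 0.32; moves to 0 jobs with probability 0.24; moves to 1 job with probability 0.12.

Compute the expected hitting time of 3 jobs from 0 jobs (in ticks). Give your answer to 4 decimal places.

5.0722

Let t(s) be the expected number of ticks to first reach 3 jobs from state s, with t(3 jobs) = 0. Conditioning on the first tick:
t(0 jobs) = 1 + 0.28·t(0 jobs) + 0.3·t(1 job) + 0.26·t(2 jobs)
t(1 job) = 1 + 0.24·t(0 jobs) + 0.24·t(1 job) + 0.3·t(2 jobs)
t(2 jobs) = 1 + 0.28·t(0 jobs) + 0.28·t(1 job) + 0.2·t(2 jobs)
Solving: t(0 jobs) = 5.0722, t(1 job) = 4.7708, t(2 jobs) = 4.6951.
Expected ticks from 0 jobs to 3 jobs: 5.0722.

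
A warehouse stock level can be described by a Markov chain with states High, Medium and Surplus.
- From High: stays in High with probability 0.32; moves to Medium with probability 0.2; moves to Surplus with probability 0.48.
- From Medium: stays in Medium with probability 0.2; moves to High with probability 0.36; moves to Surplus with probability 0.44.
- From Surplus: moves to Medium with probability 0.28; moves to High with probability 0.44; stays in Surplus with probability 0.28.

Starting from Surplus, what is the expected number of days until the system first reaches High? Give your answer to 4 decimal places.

2.3852

Let t(s) be the expected number of days to first reach High from state s, with t(High) = 0. Conditioning on the first day:
t(Medium) = 1 + 0.2·t(Medium) + 0.44·t(Surplus)
t(Surplus) = 1 + 0.28·t(Medium) + 0.28·t(Surplus)
Solving: t(Medium) = 2.5618, t(Surplus) = 2.3852.
Expected days from Surplus to High: 2.3852.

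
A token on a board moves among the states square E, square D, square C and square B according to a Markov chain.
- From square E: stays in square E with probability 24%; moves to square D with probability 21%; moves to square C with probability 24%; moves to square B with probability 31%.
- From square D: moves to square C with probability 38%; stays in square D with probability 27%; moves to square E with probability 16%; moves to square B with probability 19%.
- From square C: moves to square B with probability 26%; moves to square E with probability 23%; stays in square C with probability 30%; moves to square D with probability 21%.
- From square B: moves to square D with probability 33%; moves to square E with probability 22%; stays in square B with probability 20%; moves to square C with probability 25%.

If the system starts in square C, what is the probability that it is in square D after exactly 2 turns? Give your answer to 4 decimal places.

0.2538

Propagate the distribution vector 2 turns from square C.
After 0 turns: (0.0000, 0.0000, 1.0000, 0.0000)
After 1 turn: (0.2300, 0.2100, 0.3000, 0.2600)
After 2 turns: (0.2150, 0.2538, 0.2900, 0.2412)
P(in square D after 2 turns) = 0.2538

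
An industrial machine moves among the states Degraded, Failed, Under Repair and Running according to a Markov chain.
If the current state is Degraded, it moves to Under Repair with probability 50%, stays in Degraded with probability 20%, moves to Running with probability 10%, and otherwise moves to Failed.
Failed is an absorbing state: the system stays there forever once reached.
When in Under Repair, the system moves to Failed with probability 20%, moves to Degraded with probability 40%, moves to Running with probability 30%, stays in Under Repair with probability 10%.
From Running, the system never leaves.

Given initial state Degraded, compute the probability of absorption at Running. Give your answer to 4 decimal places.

0.4615

Let h(s) be the probability of absorption at Running starting from transient state s. Then h(Running) = 1 and h(Failed) = 0. By first-step analysis:
h(Degraded) = 0.2·h(Degraded) + 0.2·0 + 0.5·h(Under Repair) + 0.1·1
h(Under Repair) = 0.4·h(Degraded) + 0.2·0 + 0.1·h(Under Repair) + 0.3·1
Solving: h(Degraded) = 0.4615, h(Under Repair) = 0.5385.
Starting from Degraded, the probability is 0.4615.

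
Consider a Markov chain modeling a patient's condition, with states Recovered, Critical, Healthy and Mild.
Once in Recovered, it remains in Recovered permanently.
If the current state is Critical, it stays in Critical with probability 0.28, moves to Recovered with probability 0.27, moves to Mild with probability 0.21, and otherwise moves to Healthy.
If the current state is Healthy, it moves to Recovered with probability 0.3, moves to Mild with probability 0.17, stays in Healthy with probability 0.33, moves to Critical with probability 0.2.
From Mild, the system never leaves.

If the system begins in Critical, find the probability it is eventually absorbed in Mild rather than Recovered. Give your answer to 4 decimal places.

0.4178

Let h(s) be the probability of absorption at Mild starting from transient state s. Then h(Mild) = 1 and h(Recovered) = 0. By first-step analysis:
h(Critical) = 0.27·0 + 0.28·h(Critical) + 0.24·h(Healthy) + 0.21·1
h(Healthy) = 0.3·0 + 0.2·h(Critical) + 0.33·h(Healthy) + 0.17·1
Solving: h(Critical) = 0.4178, h(Healthy) = 0.3785.
Starting from Critical, the probability is 0.4178.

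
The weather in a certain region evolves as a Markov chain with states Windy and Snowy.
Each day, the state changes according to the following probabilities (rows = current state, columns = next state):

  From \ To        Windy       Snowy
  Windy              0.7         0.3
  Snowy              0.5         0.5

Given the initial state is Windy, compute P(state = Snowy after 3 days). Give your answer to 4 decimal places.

Propagate the distribution vector 3 days from Windy.
After 0 days: (1.0000, 0.0000)
After 1 day: (0.7000, 0.3000)
After 2 days: (0.6400, 0.3600)
After 3 days: (0.6280, 0.3720)
P(in Snowy after 3 days) = 0.3720

0.3720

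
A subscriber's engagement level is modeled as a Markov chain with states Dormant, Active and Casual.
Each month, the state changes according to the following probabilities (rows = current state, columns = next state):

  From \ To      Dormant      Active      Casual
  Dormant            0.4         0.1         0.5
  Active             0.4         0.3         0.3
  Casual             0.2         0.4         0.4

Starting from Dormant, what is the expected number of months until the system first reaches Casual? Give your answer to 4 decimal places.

Let t(s) be the expected number of months to first reach Casual from state s, with t(Casual) = 0. Conditioning on the first month:
t(Dormant) = 1 + 0.4·t(Dormant) + 0.1·t(Active)
t(Active) = 1 + 0.4·t(Dormant) + 0.3·t(Active)
Solving: t(Dormant) = 2.1053, t(Active) = 2.6316.
Expected months from Dormant to Casual: 2.1053.

2.1053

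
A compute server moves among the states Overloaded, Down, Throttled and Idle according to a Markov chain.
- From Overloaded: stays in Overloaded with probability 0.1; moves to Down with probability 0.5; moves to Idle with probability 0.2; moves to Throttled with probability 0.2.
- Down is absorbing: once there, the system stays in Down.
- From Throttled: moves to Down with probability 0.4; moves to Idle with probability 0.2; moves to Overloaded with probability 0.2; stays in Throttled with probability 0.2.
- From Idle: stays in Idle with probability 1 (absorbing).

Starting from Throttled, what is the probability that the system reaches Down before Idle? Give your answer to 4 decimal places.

Let h(s) be the probability of absorption at Down starting from transient state s. Then h(Down) = 1 and h(Idle) = 0. By first-step analysis:
h(Overloaded) = 0.1·h(Overloaded) + 0.5·1 + 0.2·h(Throttled) + 0.2·0
h(Throttled) = 0.2·h(Overloaded) + 0.4·1 + 0.2·h(Throttled) + 0.2·0
Solving: h(Overloaded) = 0.7059, h(Throttled) = 0.6765.
Starting from Throttled, the probability is 0.6765.

0.6765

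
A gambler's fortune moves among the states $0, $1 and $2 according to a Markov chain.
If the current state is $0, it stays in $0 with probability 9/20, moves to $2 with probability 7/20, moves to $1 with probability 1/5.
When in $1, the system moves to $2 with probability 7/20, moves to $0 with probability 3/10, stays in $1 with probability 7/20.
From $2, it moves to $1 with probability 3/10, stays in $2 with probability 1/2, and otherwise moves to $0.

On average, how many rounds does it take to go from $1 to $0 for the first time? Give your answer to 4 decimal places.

3.8636

Let t(s) be the expected number of rounds to first reach $0 from state s, with t($0) = 0. Conditioning on the first round:
t($1) = 1 + 0.35·t($1) + 0.35·t($2)
t($2) = 1 + 0.3·t($1) + 0.5·t($2)
Solving: t($1) = 3.8636, t($2) = 4.3182.
Expected rounds from $1 to $0: 3.8636.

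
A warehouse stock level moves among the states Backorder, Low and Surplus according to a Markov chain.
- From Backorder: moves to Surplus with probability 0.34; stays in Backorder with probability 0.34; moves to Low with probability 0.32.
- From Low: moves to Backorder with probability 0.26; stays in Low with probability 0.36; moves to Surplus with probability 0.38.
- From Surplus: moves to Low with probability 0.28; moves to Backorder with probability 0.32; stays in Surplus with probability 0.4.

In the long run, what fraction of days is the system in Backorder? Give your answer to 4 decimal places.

Let the stationary distribution be π with π = πP and π_1 + π_2 + π_3 = 1.
π_1 = 0.34·π_1 + 0.26·π_2 + 0.32·π_3
π_2 = 0.32·π_1 + 0.36·π_2 + 0.28·π_3
Solving with the normalization constraint gives π = (0.3071, 0.3177, 0.3752).
So the stationary probability of Backorder is 0.3071.

0.3071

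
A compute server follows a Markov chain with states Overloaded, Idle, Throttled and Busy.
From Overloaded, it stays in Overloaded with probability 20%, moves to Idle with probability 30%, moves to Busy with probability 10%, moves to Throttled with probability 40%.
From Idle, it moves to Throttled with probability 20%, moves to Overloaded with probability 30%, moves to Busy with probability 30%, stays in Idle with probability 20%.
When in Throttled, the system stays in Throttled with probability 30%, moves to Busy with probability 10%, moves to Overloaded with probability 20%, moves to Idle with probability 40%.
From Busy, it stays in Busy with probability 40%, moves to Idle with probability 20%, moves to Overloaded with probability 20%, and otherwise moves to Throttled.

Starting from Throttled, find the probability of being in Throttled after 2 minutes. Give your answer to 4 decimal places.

0.2700

Propagate the distribution vector 2 minutes from Throttled.
After 0 minutes: (0.0000, 0.0000, 1.0000, 0.0000)
After 1 minute: (0.2000, 0.4000, 0.3000, 0.1000)
After 2 minutes: (0.2400, 0.2800, 0.2700, 0.2100)
P(in Throttled after 2 minutes) = 0.2700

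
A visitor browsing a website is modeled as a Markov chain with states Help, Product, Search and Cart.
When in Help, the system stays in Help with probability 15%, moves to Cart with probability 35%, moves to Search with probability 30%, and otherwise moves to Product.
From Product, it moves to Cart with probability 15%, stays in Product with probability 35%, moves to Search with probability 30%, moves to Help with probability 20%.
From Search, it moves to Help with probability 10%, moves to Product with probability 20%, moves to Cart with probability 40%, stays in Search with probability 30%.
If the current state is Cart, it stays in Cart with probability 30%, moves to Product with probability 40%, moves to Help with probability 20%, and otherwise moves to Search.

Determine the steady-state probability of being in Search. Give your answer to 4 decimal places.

Let the stationary distribution be π with π = πP and π_1 + π_2 + π_3 + π_4 = 1.
π_1 = 0.15·π_1 + 0.2·π_2 + 0.1·π_3 + 0.2·π_4
π_2 = 0.2·π_1 + 0.35·π_2 + 0.2·π_3 + 0.4·π_4
π_3 = 0.3·π_1 + 0.3·π_2 + 0.3·π_3 + 0.1·π_4
Solving with the normalization constraint gives π = (0.1674, 0.3029, 0.2426, 0.2872).
So the stationary probability of Search is 0.2426.

0.2426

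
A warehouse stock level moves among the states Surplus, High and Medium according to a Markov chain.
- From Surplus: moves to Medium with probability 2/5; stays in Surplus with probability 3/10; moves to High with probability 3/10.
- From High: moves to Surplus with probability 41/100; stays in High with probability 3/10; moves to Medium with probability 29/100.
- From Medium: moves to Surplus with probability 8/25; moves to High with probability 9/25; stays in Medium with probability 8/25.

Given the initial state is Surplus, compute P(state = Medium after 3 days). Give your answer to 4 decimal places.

Propagate the distribution vector 3 days from Surplus.
After 0 days: (1.0000, 0.0000, 0.0000)
After 1 day: (0.3000, 0.3000, 0.4000)
After 2 days: (0.3410, 0.3240, 0.3350)
After 3 days: (0.3423, 0.3201, 0.3376)
P(in Medium after 3 days) = 0.3376

0.3376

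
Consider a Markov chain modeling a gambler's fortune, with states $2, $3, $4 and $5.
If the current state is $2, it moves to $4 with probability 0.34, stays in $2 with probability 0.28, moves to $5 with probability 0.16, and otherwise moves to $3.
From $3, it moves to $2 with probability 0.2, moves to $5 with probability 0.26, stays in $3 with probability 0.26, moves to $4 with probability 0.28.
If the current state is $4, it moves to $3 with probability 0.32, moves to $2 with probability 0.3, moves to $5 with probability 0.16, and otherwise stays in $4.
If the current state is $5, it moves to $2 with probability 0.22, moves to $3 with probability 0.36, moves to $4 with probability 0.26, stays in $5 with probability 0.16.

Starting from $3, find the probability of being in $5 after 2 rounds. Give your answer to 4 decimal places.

0.1860

Propagate the distribution vector 2 rounds from $3.
After 0 rounds: (0.0000, 1.0000, 0.0000, 0.0000)
After 1 round: (0.2000, 0.2600, 0.2800, 0.2600)
After 2 rounds: (0.2492, 0.2948, 0.2700, 0.1860)
P(in $5 after 2 rounds) = 0.1860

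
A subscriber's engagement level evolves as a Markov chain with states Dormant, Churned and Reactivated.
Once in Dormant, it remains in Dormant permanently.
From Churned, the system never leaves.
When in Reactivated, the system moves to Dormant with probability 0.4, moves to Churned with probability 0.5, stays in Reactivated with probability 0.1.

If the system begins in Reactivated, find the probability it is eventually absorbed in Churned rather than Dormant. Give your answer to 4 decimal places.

0.5556

Let h(s) be the probability of absorption at Churned starting from transient state s. Then h(Churned) = 1 and h(Dormant) = 0. By first-step analysis:
h(Reactivated) = 0.4·0 + 0.5·1 + 0.1·h(Reactivated)
Solving: h(Reactivated) = 0.5556.
Starting from Reactivated, the probability is 0.5556.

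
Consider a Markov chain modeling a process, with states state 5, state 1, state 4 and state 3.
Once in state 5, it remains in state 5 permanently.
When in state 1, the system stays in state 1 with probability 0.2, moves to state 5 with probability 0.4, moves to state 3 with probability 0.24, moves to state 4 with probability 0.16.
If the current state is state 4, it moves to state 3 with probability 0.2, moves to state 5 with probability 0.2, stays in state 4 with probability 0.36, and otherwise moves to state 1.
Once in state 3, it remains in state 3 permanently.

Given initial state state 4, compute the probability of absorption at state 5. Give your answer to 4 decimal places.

0.5405

Let h(s) be the probability of absorption at state 5 starting from transient state s. Then h(state 5) = 1 and h(state 3) = 0. By first-step analysis:
h(state 1) = 0.4·1 + 0.2·h(state 1) + 0.16·h(state 4) + 0.24·0
h(state 4) = 0.2·1 + 0.24·h(state 1) + 0.36·h(state 4) + 0.2·0
Solving: h(state 1) = 0.6081, h(state 4) = 0.5405.
Starting from state 4, the probability is 0.5405.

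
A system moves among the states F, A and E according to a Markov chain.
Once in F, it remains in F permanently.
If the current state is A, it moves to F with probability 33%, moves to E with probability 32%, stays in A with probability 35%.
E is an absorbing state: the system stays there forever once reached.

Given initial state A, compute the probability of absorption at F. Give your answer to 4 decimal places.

Let h(s) be the probability of absorption at F starting from transient state s. Then h(F) = 1 and h(E) = 0. By first-step analysis:
h(A) = 0.33·1 + 0.35·h(A) + 0.32·0
Solving: h(A) = 0.5077.
Starting from A, the probability is 0.5077.

0.5077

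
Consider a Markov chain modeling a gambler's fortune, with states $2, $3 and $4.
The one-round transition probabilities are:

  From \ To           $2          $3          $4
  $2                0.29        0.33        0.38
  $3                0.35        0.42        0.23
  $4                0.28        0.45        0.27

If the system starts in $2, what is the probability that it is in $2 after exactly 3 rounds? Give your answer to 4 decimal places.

0.3114

Propagate the distribution vector 3 rounds from $2.
After 0 rounds: (1.0000, 0.0000, 0.0000)
After 1 round: (0.2900, 0.3300, 0.3800)
After 2 rounds: (0.3060, 0.4053, 0.2887)
After 3 rounds: (0.3114, 0.4011, 0.2874)
P(in $2 after 3 rounds) = 0.3114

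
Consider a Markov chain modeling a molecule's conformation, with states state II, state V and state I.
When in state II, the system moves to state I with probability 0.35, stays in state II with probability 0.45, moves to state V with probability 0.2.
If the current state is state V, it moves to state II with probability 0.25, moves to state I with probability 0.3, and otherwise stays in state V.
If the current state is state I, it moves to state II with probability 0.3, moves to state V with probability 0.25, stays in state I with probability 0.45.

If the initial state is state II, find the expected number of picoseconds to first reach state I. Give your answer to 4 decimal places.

2.9703

Let t(s) be the expected number of picoseconds to first reach state I from state s, with t(state I) = 0. Conditioning on the first picosecond:
t(state II) = 1 + 0.45·t(state II) + 0.2·t(state V)
t(state V) = 1 + 0.25·t(state II) + 0.45·t(state V)
Solving: t(state II) = 2.9703, t(state V) = 3.1683.
Expected picoseconds from state II to state I: 2.9703.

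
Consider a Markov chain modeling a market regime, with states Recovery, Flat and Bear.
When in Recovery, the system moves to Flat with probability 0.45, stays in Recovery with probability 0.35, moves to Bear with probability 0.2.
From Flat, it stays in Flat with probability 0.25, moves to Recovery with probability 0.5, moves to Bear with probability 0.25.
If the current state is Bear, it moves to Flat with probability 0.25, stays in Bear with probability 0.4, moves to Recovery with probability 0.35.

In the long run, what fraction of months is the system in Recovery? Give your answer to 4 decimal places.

Let the stationary distribution be π with π = πP and π_1 + π_2 + π_3 = 1.
π_1 = 0.35·π_1 + 0.5·π_2 + 0.35·π_3
π_2 = 0.45·π_1 + 0.25·π_2 + 0.25·π_3
Solving with the normalization constraint gives π = (0.3995, 0.3299, 0.2706).
So the stationary probability of Recovery is 0.3995.

0.3995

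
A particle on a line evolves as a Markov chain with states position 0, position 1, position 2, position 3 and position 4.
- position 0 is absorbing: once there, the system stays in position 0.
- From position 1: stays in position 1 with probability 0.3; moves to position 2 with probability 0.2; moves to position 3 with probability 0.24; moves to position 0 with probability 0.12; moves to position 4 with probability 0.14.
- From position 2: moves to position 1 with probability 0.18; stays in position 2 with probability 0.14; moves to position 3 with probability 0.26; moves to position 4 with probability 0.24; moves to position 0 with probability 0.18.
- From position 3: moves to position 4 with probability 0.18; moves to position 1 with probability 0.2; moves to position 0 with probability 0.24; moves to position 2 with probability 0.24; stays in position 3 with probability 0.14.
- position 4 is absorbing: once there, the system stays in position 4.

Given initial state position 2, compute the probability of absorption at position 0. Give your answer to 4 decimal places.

Let h(s) be the probability of absorption at position 0 starting from transient state s. Then h(position 0) = 1 and h(position 4) = 0. By first-step analysis:
h(position 1) = 0.12·1 + 0.3·h(position 1) + 0.2·h(position 2) + 0.24·h(position 3) + 0.14·0
h(position 2) = 0.18·1 + 0.18·h(position 1) + 0.14·h(position 2) + 0.26·h(position 3) + 0.24·0
h(position 3) = 0.24·1 + 0.2·h(position 1) + 0.24·h(position 2) + 0.14·h(position 3) + 0.18·0
Solving: h(position 1) = 0.4845, h(position 2) = 0.4687, h(position 3) = 0.5225.
Starting from position 2, the probability is 0.4687.

0.4687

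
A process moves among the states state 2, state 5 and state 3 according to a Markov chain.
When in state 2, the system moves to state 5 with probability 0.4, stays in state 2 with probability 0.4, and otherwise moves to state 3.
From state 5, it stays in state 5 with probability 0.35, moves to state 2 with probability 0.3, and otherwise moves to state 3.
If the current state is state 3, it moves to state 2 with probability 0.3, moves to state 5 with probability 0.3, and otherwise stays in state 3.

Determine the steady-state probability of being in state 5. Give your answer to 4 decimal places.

Let the stationary distribution be π with π = πP and π_1 + π_2 + π_3 = 1.
π_1 = 0.4·π_1 + 0.3·π_2 + 0.3·π_3
π_2 = 0.4·π_1 + 0.35·π_2 + 0.3·π_3
Solving with the normalization constraint gives π = (0.3333, 0.3509, 0.3158).
So the stationary probability of state 5 is 0.3509.

0.3509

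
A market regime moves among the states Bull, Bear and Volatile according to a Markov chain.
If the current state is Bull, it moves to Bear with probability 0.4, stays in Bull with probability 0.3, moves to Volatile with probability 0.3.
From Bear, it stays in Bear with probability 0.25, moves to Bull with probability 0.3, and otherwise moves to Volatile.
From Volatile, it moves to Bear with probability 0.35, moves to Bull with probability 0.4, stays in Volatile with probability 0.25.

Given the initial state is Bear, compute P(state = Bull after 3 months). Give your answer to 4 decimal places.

Propagate the distribution vector 3 months from Bear.
After 0 months: (0.0000, 1.0000, 0.0000)
After 1 month: (0.3000, 0.2500, 0.4500)
After 2 months: (0.3450, 0.3400, 0.3150)
After 3 months: (0.3315, 0.3333, 0.3353)
P(in Bull after 3 months) = 0.3315

0.3315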